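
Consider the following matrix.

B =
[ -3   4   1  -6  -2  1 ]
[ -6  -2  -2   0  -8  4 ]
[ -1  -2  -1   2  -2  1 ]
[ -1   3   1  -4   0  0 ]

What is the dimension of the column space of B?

2

Row reduce to echelon form.
R2 ← R2 − (2)·R1: [0, -10, -4, 12, -4, 2]
R3 ← R3 − (1/3)·R1: [0, -10/3, -4/3, 4, -4/3, 2/3]
R4 ← R4 − (1/3)·R1: [0, 5/3, 2/3, -2, 2/3, -1/3]
R3 ← R3 − (1/3)·R2: [0, 0, 0, 0, 0, 0]
R4 ← R4 + (1/6)·R2: [0, 0, 0, 0, 0, 0]
Echelon form has 2 nonzero rows, so rank(B) = 2.
The column space has dimension equal to the rank: 2.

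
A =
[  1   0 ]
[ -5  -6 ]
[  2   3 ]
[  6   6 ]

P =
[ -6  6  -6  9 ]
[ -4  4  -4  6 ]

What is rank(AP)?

1

First compute AP:
[[ -6,   6,  -6,   9],
 [ 54, -54,  54, -81],
 [-24,  24, -24,  36],
 [-60,  60, -60,  90]]
Now row reduce the product.
R2 ← R2 + (9)·R1: [0, 0, 0, 0]
R3 ← R3 − (4)·R1: [0, 0, 0, 0]
R4 ← R4 − (10)·R1: [0, 0, 0, 0]
1 nonzero row, so rank(AP) = 1.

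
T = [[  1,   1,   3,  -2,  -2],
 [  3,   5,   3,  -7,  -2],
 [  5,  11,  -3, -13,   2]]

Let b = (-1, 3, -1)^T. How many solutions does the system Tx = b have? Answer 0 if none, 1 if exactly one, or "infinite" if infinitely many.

Row reduce the augmented matrix [T | b].
R2 ← R2 − (3)·R1: [0, 2, -6, -1, 4, 6]
R3 ← R3 − (5)·R1: [0, 6, -18, -3, 12, 4]
R3 ← R3 − (3)·R2: [0, 0, 0, 0, 0, -14]
The echelon form has 3 nonzero rows; the last pivot sits in the augmented column, so rank(T) = 2 but rank([T|b]) = 3.
Since the ranks differ, the system is inconsistent.
It has no solutions.

0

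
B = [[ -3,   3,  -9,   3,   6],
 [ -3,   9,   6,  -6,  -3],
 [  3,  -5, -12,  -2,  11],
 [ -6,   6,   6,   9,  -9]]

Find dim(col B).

Row reduce to echelon form.
R2 ← R2 − R1: [0, 6, 15, -9, -9]
R3 ← R3 + R1: [0, -2, -21, 1, 17]
R4 ← R4 − (2)·R1: [0, 0, 24, 3, -21]
R3 ← R3 + (1/3)·R2: [0, 0, -16, -2, 14]
R4 ← R4 + (3/2)·R3: [0, 0, 0, 0, 0]
Echelon form has 3 nonzero rows, so rank(B) = 3.
The column space has dimension equal to the rank: 3.

3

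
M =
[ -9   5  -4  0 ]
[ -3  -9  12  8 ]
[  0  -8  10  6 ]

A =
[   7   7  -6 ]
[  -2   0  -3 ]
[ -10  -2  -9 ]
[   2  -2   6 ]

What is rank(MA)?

2

First compute MA:
[[-33, -55,  75],
 [-107, -61, -15],
 [-72, -32, -30]]
Now row reduce the product.
R2 ← R2 − (107/33)·R1: [0, 352/3, -2840/11]
R3 ← R3 − (24/11)·R1: [0, 88, -2130/11]
R3 ← R3 − (3/4)·R2: [0, 0, 0]
2 nonzero rows, so rank(MA) = 2.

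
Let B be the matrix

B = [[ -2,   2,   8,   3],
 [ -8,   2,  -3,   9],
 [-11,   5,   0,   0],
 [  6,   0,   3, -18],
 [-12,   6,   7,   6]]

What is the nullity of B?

1

Row reduce to echelon form.
R2 ← R2 − (4)·R1: [0, -6, -35, -3]
R3 ← R3 − (11/2)·R1: [0, -6, -44, -33/2]
R4 ← R4 + (3)·R1: [0, 6, 27, -9]
R5 ← R5 − (6)·R1: [0, -6, -41, -12]
R3 ← R3 − R2: [0, 0, -9, -27/2]
R4 ← R4 + R2: [0, 0, -8, -12]
R5 ← R5 − R2: [0, 0, -6, -9]
R4 ← R4 − (8/9)·R3: [0, 0, 0, 0]
R5 ← R5 − (2/3)·R3: [0, 0, 0, 0]
3 nonzero rows, so rank(B) = 3.
B has 4 columns; by rank–nullity, nullity = 4 − 3 = 1.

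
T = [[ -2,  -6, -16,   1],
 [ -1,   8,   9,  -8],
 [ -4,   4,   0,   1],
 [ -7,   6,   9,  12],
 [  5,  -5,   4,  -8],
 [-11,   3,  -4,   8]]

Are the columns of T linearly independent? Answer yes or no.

yes

Row reduce T to echelon form.
R2 ← R2 − (1/2)·R1: [0, 11, 17, -17/2]
R3 ← R3 − (2)·R1: [0, 16, 32, -1]
R4 ← R4 − (7/2)·R1: [0, 27, 65, 17/2]
R5 ← R5 + (5/2)·R1: [0, -20, -36, -11/2]
R6 ← R6 − (11/2)·R1: [0, 36, 84, 5/2]
R3 ← R3 − (16/11)·R2: [0, 0, 80/11, 125/11]
R4 ← R4 − (27/11)·R2: [0, 0, 256/11, 323/11]
R5 ← R5 + (20/11)·R2: [0, 0, -56/11, -461/22]
R6 ← R6 − (36/11)·R2: [0, 0, 312/11, 667/22]
R4 ← R4 − (16/5)·R3: [0, 0, 0, -7]
R5 ← R5 + (7/10)·R3: [0, 0, 0, -13]
R6 ← R6 − (39/10)·R3: [0, 0, 0, -14]
R5 ← R5 − (13/7)·R4: [0, 0, 0, 0]
R6 ← R6 − (2)·R4: [0, 0, 0, 0]
4 pivots among 4 columns.
Every column is a pivot column, so the columns are linearly independent.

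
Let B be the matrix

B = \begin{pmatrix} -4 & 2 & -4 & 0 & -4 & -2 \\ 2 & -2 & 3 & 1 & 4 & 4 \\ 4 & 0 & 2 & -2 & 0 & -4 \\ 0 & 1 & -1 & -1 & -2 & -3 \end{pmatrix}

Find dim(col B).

2

Row reduce to echelon form.
R2 ← R2 + (1/2)·R1: [0, -1, 1, 1, 2, 3]
R3 ← R3 + R1: [0, 2, -2, -2, -4, -6]
R3 ← R3 + (2)·R2: [0, 0, 0, 0, 0, 0]
R4 ← R4 + R2: [0, 0, 0, 0, 0, 0]
Echelon form has 2 nonzero rows, so rank(B) = 2.
The column space has dimension equal to the rank: 2.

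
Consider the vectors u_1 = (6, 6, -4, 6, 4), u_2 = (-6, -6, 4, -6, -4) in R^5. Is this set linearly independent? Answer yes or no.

Form the matrix with these vectors as rows and row reduce.
R2 ← R2 + R1: [0, 0, 0, 0, 0]
1 nonzero row, so the 2 vectors span a space of dimension 1.
Since 1 < 2, the vectors are linearly dependent.

no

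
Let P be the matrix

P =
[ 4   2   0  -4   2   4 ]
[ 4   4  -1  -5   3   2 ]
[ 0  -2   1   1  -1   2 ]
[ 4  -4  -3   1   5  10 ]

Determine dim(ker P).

Row reduce to echelon form.
R2 ← R2 − R1: [0, 2, -1, -1, 1, -2]
R4 ← R4 − R1: [0, -6, -3, 5, 3, 6]
R3 ← R3 + R2: [0, 0, 0, 0, 0, 0]
R4 ← R4 + (3)·R2: [0, 0, -6, 2, 6, 0]
Swap R3 ↔ R4
3 nonzero rows, so rank(P) = 3.
P has 6 columns; by rank–nullity, nullity = 6 − 3 = 3.

3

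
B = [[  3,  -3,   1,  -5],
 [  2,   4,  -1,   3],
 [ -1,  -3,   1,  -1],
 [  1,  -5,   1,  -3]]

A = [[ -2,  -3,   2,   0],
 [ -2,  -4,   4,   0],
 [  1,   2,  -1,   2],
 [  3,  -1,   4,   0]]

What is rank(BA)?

First compute BA:
[[-14,  10, -27,   2],
 [ -4, -27,  33,  -2],
 [  6,  18, -19,   2],
 [  0,  22, -31,   2]]
Now row reduce the product.
R2 ← R2 − (2/7)·R1: [0, -209/7, 285/7, -18/7]
R3 ← R3 + (3/7)·R1: [0, 156/7, -214/7, 20/7]
R3 ← R3 + (156/209)·R2: [0, 0, -2/11, 196/209]
R4 ← R4 + (14/19)·R2: [0, 0, -1, 2/19]
R4 ← R4 − (11/2)·R3: [0, 0, 0, -96/19]
4 nonzero rows, so rank(BA) = 4.

4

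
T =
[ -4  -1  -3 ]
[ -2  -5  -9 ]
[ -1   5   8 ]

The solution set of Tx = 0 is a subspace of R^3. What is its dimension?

1

Row reduce to echelon form.
R2 ← R2 − (1/2)·R1: [0, -9/2, -15/2]
R3 ← R3 − (1/4)·R1: [0, 21/4, 35/4]
R3 ← R3 + (7/6)·R2: [0, 0, 0]
2 nonzero rows, so rank(T) = 2.
T has 3 columns; by rank–nullity, nullity = 3 − 2 = 1.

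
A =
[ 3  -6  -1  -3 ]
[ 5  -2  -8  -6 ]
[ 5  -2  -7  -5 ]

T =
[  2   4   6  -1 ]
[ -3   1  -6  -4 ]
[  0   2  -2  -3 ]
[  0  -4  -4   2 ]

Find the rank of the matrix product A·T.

First compute AT:
[[ 24,  16,  68,  18],
 [ 16,  26,  82,  15],
 [ 16,  24,  76,  14]]
Now row reduce the product.
R2 ← R2 − (2/3)·R1: [0, 46/3, 110/3, 3]
R3 ← R3 − (2/3)·R1: [0, 40/3, 92/3, 2]
R3 ← R3 − (20/23)·R2: [0, 0, -28/23, -14/23]
3 nonzero rows, so rank(AT) = 3.

3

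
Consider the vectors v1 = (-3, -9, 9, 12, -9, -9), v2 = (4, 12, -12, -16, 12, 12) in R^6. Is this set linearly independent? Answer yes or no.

no

Form the matrix with these vectors as rows and row reduce.
R2 ← R2 + (4/3)·R1: [0, 0, 0, 0, 0, 0]
1 nonzero row, so the 2 vectors span a space of dimension 1.
Since 1 < 2, the vectors are linearly dependent.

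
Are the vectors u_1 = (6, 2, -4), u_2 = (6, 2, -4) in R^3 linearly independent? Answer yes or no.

Form the matrix with these vectors as rows and row reduce.
R2 ← R2 − R1: [0, 0, 0]
1 nonzero row, so the 2 vectors span a space of dimension 1.
Since 1 < 2, the vectors are linearly dependent.

no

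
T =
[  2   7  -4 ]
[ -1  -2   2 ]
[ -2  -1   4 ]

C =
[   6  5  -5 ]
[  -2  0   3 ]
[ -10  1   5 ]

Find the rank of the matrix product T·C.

First compute TC:
[[ 38,   6,  -9],
 [-22,  -3,   9],
 [-50,  -6,  27]]
Now row reduce the product.
R2 ← R2 + (11/19)·R1: [0, 9/19, 72/19]
R3 ← R3 + (25/19)·R1: [0, 36/19, 288/19]
R3 ← R3 − (4)·R2: [0, 0, 0]
2 nonzero rows, so rank(TC) = 2.

2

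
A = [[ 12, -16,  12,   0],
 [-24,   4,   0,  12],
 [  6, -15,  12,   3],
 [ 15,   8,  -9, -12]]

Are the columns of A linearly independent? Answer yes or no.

no

Row reduce A to echelon form.
R2 ← R2 + (2)·R1: [0, -28, 24, 12]
R3 ← R3 − (1/2)·R1: [0, -7, 6, 3]
R4 ← R4 − (5/4)·R1: [0, 28, -24, -12]
R3 ← R3 − (1/4)·R2: [0, 0, 0, 0]
R4 ← R4 + R2: [0, 0, 0, 0]
2 pivots among 4 columns.
Only 2 < 4 pivot columns, so the columns are linearly dependent.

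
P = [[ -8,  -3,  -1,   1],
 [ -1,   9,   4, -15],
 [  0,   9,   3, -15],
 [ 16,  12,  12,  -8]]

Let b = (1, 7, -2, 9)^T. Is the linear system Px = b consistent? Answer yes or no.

Row reduce the augmented matrix [P | b].
R2 ← R2 − (1/8)·R1: [0, 75/8, 33/8, -121/8, 55/8]
R4 ← R4 + (2)·R1: [0, 6, 10, -6, 11]
R3 ← R3 − (24/25)·R2: [0, 0, -24/25, -12/25, -43/5]
R4 ← R4 − (16/25)·R2: [0, 0, 184/25, 92/25, 33/5]
R4 ← R4 + (23/3)·R3: [0, 0, 0, 0, -178/3]
The echelon form has 4 nonzero rows; the last pivot sits in the augmented column, so rank(P) = 3 but rank([P|b]) = 4.
Since the ranks differ, the system is inconsistent.

no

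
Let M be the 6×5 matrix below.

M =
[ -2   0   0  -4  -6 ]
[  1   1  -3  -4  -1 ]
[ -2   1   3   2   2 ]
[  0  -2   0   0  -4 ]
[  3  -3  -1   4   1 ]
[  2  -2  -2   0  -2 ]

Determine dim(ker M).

Row reduce to echelon form.
R2 ← R2 + (1/2)·R1: [0, 1, -3, -6, -4]
R3 ← R3 − R1: [0, 1, 3, 6, 8]
R5 ← R5 + (3/2)·R1: [0, -3, -1, -2, -8]
R6 ← R6 + R1: [0, -2, -2, -4, -8]
R3 ← R3 − R2: [0, 0, 6, 12, 12]
R4 ← R4 + (2)·R2: [0, 0, -6, -12, -12]
R5 ← R5 + (3)·R2: [0, 0, -10, -20, -20]
R6 ← R6 + (2)·R2: [0, 0, -8, -16, -16]
R4 ← R4 + R3: [0, 0, 0, 0, 0]
R5 ← R5 + (5/3)·R3: [0, 0, 0, 0, 0]
R6 ← R6 + (4/3)·R3: [0, 0, 0, 0, 0]
3 nonzero rows, so rank(M) = 3.
M has 5 columns; by rank–nullity, nullity = 5 − 3 = 2.

2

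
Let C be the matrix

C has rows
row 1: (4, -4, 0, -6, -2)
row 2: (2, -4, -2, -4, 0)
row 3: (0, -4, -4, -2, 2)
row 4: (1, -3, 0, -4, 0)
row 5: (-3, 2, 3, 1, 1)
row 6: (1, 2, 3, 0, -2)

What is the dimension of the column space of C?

Row reduce to echelon form.
R2 ← R2 − (1/2)·R1: [0, -2, -2, -1, 1]
R4 ← R4 − (1/4)·R1: [0, -2, 0, -5/2, 1/2]
R5 ← R5 + (3/4)·R1: [0, -1, 3, -7/2, -1/2]
R6 ← R6 − (1/4)·R1: [0, 3, 3, 3/2, -3/2]
R3 ← R3 − (2)·R2: [0, 0, 0, 0, 0]
R4 ← R4 − R2: [0, 0, 2, -3/2, -1/2]
R5 ← R5 − (1/2)·R2: [0, 0, 4, -3, -1]
R6 ← R6 + (3/2)·R2: [0, 0, 0, 0, 0]
Swap R3 ↔ R4
R5 ← R5 − (2)·R3: [0, 0, 0, 0, 0]
Echelon form has 3 nonzero rows, so rank(C) = 3.
The column space has dimension equal to the rank: 3.

3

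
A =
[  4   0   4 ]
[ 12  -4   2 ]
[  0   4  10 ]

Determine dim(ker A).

Row reduce to echelon form.
R2 ← R2 − (3)·R1: [0, -4, -10]
R3 ← R3 + R2: [0, 0, 0]
2 nonzero rows, so rank(A) = 2.
A has 3 columns; by rank–nullity, nullity = 3 − 2 = 1.

1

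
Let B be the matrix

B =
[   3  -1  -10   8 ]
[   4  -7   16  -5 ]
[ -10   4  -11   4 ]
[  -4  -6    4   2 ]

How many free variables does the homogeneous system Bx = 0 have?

0

Row reduce to echelon form.
R2 ← R2 − (4/3)·R1: [0, -17/3, 88/3, -47/3]
R3 ← R3 + (10/3)·R1: [0, 2/3, -133/3, 92/3]
R4 ← R4 + (4/3)·R1: [0, -22/3, -28/3, 38/3]
R3 ← R3 + (2/17)·R2: [0, 0, -695/17, 490/17]
R4 ← R4 − (22/17)·R2: [0, 0, -804/17, 560/17]
R4 ← R4 − (804/695)·R3: [0, 0, 0, -56/139]
4 nonzero rows, so rank(B) = 4.
B has 4 columns; by rank–nullity, nullity = 4 − 4 = 0.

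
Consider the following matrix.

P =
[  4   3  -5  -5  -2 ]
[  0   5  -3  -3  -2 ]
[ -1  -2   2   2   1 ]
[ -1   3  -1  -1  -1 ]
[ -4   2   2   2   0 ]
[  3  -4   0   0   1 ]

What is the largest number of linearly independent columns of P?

Row reduce to echelon form.
R3 ← R3 + (1/4)·R1: [0, -5/4, 3/4, 3/4, 1/2]
R4 ← R4 + (1/4)·R1: [0, 15/4, -9/4, -9/4, -3/2]
R5 ← R5 + R1: [0, 5, -3, -3, -2]
R6 ← R6 − (3/4)·R1: [0, -25/4, 15/4, 15/4, 5/2]
R3 ← R3 + (1/4)·R2: [0, 0, 0, 0, 0]
R4 ← R4 − (3/4)·R2: [0, 0, 0, 0, 0]
R5 ← R5 − R2: [0, 0, 0, 0, 0]
R6 ← R6 + (5/4)·R2: [0, 0, 0, 0, 0]
Echelon form has 2 nonzero rows, so rank(P) = 2.
The rank gives the maximum number of linearly independent columns: 2.

2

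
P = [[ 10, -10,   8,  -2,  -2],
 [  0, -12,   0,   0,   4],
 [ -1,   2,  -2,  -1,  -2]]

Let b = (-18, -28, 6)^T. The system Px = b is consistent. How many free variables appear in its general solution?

Row reduce the augmented matrix [P | b].
R3 ← R3 + (1/10)·R1: [0, 1, -6/5, -6/5, -11/5, 21/5]
R3 ← R3 + (1/12)·R2: [0, 0, -6/5, -6/5, -28/15, 28/15]
The echelon form has 3 nonzero rows, and every pivot lies in the first 5 columns, so rank(P) = rank([P|b]) = 3.
The system is consistent.
Free variables = (unknowns) − (rank) = 5 − 3 = 2.

2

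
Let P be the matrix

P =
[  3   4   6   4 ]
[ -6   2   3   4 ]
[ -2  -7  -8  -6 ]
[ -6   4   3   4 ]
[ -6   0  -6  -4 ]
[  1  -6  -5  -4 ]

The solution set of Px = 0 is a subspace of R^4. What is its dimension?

Row reduce to echelon form.
R2 ← R2 + (2)·R1: [0, 10, 15, 12]
R3 ← R3 + (2/3)·R1: [0, -13/3, -4, -10/3]
R4 ← R4 + (2)·R1: [0, 12, 15, 12]
R5 ← R5 + (2)·R1: [0, 8, 6, 4]
R6 ← R6 − (1/3)·R1: [0, -22/3, -7, -16/3]
R3 ← R3 + (13/30)·R2: [0, 0, 5/2, 28/15]
R4 ← R4 − (6/5)·R2: [0, 0, -3, -12/5]
R5 ← R5 − (4/5)·R2: [0, 0, -6, -28/5]
R6 ← R6 + (11/15)·R2: [0, 0, 4, 52/15]
R4 ← R4 + (6/5)·R3: [0, 0, 0, -4/25]
R5 ← R5 + (12/5)·R3: [0, 0, 0, -28/25]
R6 ← R6 − (8/5)·R3: [0, 0, 0, 12/25]
R5 ← R5 − (7)·R4: [0, 0, 0, 0]
R6 ← R6 + (3)·R4: [0, 0, 0, 0]
4 nonzero rows, so rank(P) = 4.
P has 4 columns; by rank–nullity, nullity = 4 − 4 = 0.

0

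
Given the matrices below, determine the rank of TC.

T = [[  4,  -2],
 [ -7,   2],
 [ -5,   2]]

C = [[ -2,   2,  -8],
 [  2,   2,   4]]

First compute TC:
[[-12,   4, -40],
 [ 18, -10,  64],
 [ 14,  -6,  48]]
Now row reduce the product.
R2 ← R2 + (3/2)·R1: [0, -4, 4]
R3 ← R3 + (7/6)·R1: [0, -4/3, 4/3]
R3 ← R3 − (1/3)·R2: [0, 0, 0]
2 nonzero rows, so rank(TC) = 2.

2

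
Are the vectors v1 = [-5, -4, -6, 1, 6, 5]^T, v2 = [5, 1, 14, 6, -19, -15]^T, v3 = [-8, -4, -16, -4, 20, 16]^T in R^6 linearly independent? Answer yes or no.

Form the matrix with these vectors as rows and row reduce.
R2 ← R2 + R1: [0, -3, 8, 7, -13, -10]
R3 ← R3 − (8/5)·R1: [0, 12/5, -32/5, -28/5, 52/5, 8]
R3 ← R3 + (4/5)·R2: [0, 0, 0, 0, 0, 0]
2 nonzero rows, so the 3 vectors span a space of dimension 2.
Since 2 < 3, the vectors are linearly dependent.

no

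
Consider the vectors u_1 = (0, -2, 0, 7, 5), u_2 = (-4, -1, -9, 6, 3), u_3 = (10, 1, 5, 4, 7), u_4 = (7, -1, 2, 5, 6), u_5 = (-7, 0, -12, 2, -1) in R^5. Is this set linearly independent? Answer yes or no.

yes

Form the matrix with these vectors as rows and row reduce.
Swap R1 ↔ R2
R3 ← R3 + (5/2)·R1: [0, -3/2, -35/2, 19, 29/2]
R4 ← R4 + (7/4)·R1: [0, -11/4, -55/4, 31/2, 45/4]
R5 ← R5 − (7/4)·R1: [0, 7/4, 15/4, -17/2, -25/4]
R3 ← R3 − (3/4)·R2: [0, 0, -35/2, 55/4, 43/4]
R4 ← R4 − (11/8)·R2: [0, 0, -55/4, 47/8, 35/8]
R5 ← R5 + (7/8)·R2: [0, 0, 15/4, -19/8, -15/8]
R4 ← R4 − (11/14)·R3: [0, 0, 0, -69/14, -57/14]
R5 ← R5 + (3/14)·R3: [0, 0, 0, 4/7, 3/7]
R5 ← R5 + (8/69)·R4: [0, 0, 0, 0, -1/23]
5 nonzero rows, so the 5 vectors span a space of dimension 5.
Since 5 = 5, the vectors are linearly independent.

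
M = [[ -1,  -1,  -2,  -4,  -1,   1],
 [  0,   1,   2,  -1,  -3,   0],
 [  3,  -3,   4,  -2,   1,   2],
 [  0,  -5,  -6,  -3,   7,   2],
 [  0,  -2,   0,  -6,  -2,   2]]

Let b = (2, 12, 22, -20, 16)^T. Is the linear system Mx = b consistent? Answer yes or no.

yes

Row reduce the augmented matrix [M | b].
R3 ← R3 + (3)·R1: [0, -6, -2, -14, -2, 5, 28]
R3 ← R3 + (6)·R2: [0, 0, 10, -20, -20, 5, 100]
R4 ← R4 + (5)·R2: [0, 0, 4, -8, -8, 2, 40]
R5 ← R5 + (2)·R2: [0, 0, 4, -8, -8, 2, 40]
R4 ← R4 − (2/5)·R3: [0, 0, 0, 0, 0, 0, 0]
R5 ← R5 − (2/5)·R3: [0, 0, 0, 0, 0, 0, 0]
The echelon form has 3 nonzero rows, and every pivot lies in the first 6 columns, so rank(M) = rank([M|b]) = 3.
The system is consistent.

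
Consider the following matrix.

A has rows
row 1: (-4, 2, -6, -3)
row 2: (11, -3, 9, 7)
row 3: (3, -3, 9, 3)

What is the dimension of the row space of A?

Row reduce to echelon form.
R2 ← R2 + (11/4)·R1: [0, 5/2, -15/2, -5/4]
R3 ← R3 + (3/4)·R1: [0, -3/2, 9/2, 3/4]
R3 ← R3 + (3/5)·R2: [0, 0, 0, 0]
Echelon form has 2 nonzero rows, so rank(A) = 2.
The row space has dimension equal to the rank: 2.

2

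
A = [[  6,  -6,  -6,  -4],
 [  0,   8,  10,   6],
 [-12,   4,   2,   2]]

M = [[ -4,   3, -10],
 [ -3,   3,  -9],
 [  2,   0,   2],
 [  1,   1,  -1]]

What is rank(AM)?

First compute AM:
[[-22,  -4, -14],
 [  2,  30, -58],
 [ 42, -22,  86]]
Now row reduce the product.
R2 ← R2 + (1/11)·R1: [0, 326/11, -652/11]
R3 ← R3 + (21/11)·R1: [0, -326/11, 652/11]
R3 ← R3 + R2: [0, 0, 0]
2 nonzero rows, so rank(AM) = 2.

2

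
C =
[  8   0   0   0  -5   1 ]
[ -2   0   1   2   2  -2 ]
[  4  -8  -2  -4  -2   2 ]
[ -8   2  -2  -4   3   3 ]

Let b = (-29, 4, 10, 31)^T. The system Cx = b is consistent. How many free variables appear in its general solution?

Row reduce the augmented matrix [C | b].
R2 ← R2 + (1/4)·R1: [0, 0, 1, 2, 3/4, -7/4, -13/4]
R3 ← R3 − (1/2)·R1: [0, -8, -2, -4, 1/2, 3/2, 49/2]
R4 ← R4 + R1: [0, 2, -2, -4, -2, 4, 2]
Swap R2 ↔ R3
R4 ← R4 + (1/4)·R2: [0, 0, -5/2, -5, -15/8, 35/8, 65/8]
R4 ← R4 + (5/2)·R3: [0, 0, 0, 0, 0, 0, 0]
The echelon form has 3 nonzero rows, and every pivot lies in the first 6 columns, so rank(C) = rank([C|b]) = 3.
The system is consistent.
Free variables = (unknowns) − (rank) = 6 − 3 = 3.

3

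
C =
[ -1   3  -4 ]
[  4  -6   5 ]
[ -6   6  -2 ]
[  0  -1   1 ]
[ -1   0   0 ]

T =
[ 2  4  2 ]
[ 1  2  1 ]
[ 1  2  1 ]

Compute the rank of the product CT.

1

First compute CT:
[[ -3,  -6,  -3],
 [  7,  14,   7],
 [ -8, -16,  -8],
 [  0,   0,   0],
 [ -2,  -4,  -2]]
Now row reduce the product.
R2 ← R2 + (7/3)·R1: [0, 0, 0]
R3 ← R3 − (8/3)·R1: [0, 0, 0]
R5 ← R5 − (2/3)·R1: [0, 0, 0]
1 nonzero row, so rank(CT) = 1.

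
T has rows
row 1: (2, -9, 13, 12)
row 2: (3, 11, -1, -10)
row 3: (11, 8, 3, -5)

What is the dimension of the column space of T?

3

Row reduce to echelon form.
R2 ← R2 − (3/2)·R1: [0, 49/2, -41/2, -28]
R3 ← R3 − (11/2)·R1: [0, 115/2, -137/2, -71]
R3 ← R3 − (115/49)·R2: [0, 0, -999/49, -37/7]
Echelon form has 3 nonzero rows, so rank(T) = 3.
The column space has dimension equal to the rank: 3.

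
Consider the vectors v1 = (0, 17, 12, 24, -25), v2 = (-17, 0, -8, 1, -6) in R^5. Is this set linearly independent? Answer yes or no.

Form the matrix with these vectors as rows and row reduce.
Swap R1 ↔ R2
2 nonzero rows, so the 2 vectors span a space of dimension 2.
Since 2 = 2, the vectors are linearly independent.

yes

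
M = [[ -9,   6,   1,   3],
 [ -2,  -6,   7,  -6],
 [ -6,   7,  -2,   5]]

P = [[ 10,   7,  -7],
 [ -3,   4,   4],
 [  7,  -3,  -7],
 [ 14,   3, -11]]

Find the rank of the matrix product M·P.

First compute MP:
[[-59, -33,  47],
 [-37, -77,   7],
 [-25,   7,  29]]
Now row reduce the product.
R2 ← R2 − (37/59)·R1: [0, -3322/59, -1326/59]
R3 ← R3 − (25/59)·R1: [0, 1238/59, 536/59]
R3 ← R3 + (619/1661)·R2: [0, 0, 1178/1661]
3 nonzero rows, so rank(MP) = 3.

3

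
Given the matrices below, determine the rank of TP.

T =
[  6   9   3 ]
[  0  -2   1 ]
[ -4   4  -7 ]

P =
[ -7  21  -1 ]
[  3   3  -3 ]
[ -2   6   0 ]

2

First compute TP:
[[-21, 171, -33],
 [ -8,   0,   6],
 [ 54, -114,  -8]]
Now row reduce the product.
R2 ← R2 − (8/21)·R1: [0, -456/7, 130/7]
R3 ← R3 + (18/7)·R1: [0, 2280/7, -650/7]
R3 ← R3 + (5)·R2: [0, 0, 0]
2 nonzero rows, so rank(TP) = 2.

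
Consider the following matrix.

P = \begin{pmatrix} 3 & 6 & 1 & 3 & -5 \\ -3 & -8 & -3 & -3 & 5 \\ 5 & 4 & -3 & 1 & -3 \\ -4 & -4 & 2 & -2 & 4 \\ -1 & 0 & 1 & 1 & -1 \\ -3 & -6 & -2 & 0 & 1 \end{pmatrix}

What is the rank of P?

Row reduce to echelon form.
R2 ← R2 + R1: [0, -2, -2, 0, 0]
R3 ← R3 − (5/3)·R1: [0, -6, -14/3, -4, 16/3]
R4 ← R4 + (4/3)·R1: [0, 4, 10/3, 2, -8/3]
R5 ← R5 + (1/3)·R1: [0, 2, 4/3, 2, -8/3]
R6 ← R6 + R1: [0, 0, -1, 3, -4]
R3 ← R3 − (3)·R2: [0, 0, 4/3, -4, 16/3]
R4 ← R4 + (2)·R2: [0, 0, -2/3, 2, -8/3]
R5 ← R5 + R2: [0, 0, -2/3, 2, -8/3]
R4 ← R4 + (1/2)·R3: [0, 0, 0, 0, 0]
R5 ← R5 + (1/2)·R3: [0, 0, 0, 0, 0]
R6 ← R6 + (3/4)·R3: [0, 0, 0, 0, 0]
Echelon form has 3 nonzero rows, so rank(P) = 3.

3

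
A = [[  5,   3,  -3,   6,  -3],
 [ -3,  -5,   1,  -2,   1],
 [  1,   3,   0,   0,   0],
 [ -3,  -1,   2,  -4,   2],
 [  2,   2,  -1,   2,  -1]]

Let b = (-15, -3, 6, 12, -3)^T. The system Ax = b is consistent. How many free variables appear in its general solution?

3

Row reduce the augmented matrix [A | b].
R2 ← R2 + (3/5)·R1: [0, -16/5, -4/5, 8/5, -4/5, -12]
R3 ← R3 − (1/5)·R1: [0, 12/5, 3/5, -6/5, 3/5, 9]
R4 ← R4 + (3/5)·R1: [0, 4/5, 1/5, -2/5, 1/5, 3]
R5 ← R5 − (2/5)·R1: [0, 4/5, 1/5, -2/5, 1/5, 3]
R3 ← R3 + (3/4)·R2: [0, 0, 0, 0, 0, 0]
R4 ← R4 + (1/4)·R2: [0, 0, 0, 0, 0, 0]
R5 ← R5 + (1/4)·R2: [0, 0, 0, 0, 0, 0]
The echelon form has 2 nonzero rows, and every pivot lies in the first 5 columns, so rank(A) = rank([A|b]) = 2.
The system is consistent.
Free variables = (unknowns) − (rank) = 5 − 2 = 3.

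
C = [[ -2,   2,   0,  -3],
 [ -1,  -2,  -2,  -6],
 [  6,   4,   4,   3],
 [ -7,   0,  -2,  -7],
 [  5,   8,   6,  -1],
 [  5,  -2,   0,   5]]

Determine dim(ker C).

0

Row reduce to echelon form.
R2 ← R2 − (1/2)·R1: [0, -3, -2, -9/2]
R3 ← R3 + (3)·R1: [0, 10, 4, -6]
R4 ← R4 − (7/2)·R1: [0, -7, -2, 7/2]
R5 ← R5 + (5/2)·R1: [0, 13, 6, -17/2]
R6 ← R6 + (5/2)·R1: [0, 3, 0, -5/2]
R3 ← R3 + (10/3)·R2: [0, 0, -8/3, -21]
R4 ← R4 − (7/3)·R2: [0, 0, 8/3, 14]
R5 ← R5 + (13/3)·R2: [0, 0, -8/3, -28]
R6 ← R6 + R2: [0, 0, -2, -7]
R4 ← R4 + R3: [0, 0, 0, -7]
R5 ← R5 − R3: [0, 0, 0, -7]
R6 ← R6 − (3/4)·R3: [0, 0, 0, 35/4]
R5 ← R5 − R4: [0, 0, 0, 0]
R6 ← R6 + (5/4)·R4: [0, 0, 0, 0]
4 nonzero rows, so rank(C) = 4.
C has 4 columns; by rank–nullity, nullity = 4 − 4 = 0.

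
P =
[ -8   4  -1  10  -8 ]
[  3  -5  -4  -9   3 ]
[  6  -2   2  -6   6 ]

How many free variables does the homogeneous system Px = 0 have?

3

Row reduce to echelon form.
R2 ← R2 + (3/8)·R1: [0, -7/2, -35/8, -21/4, 0]
R3 ← R3 + (3/4)·R1: [0, 1, 5/4, 3/2, 0]
R3 ← R3 + (2/7)·R2: [0, 0, 0, 0, 0]
2 nonzero rows, so rank(P) = 2.
P has 5 columns; by rank–nullity, nullity = 5 − 2 = 3.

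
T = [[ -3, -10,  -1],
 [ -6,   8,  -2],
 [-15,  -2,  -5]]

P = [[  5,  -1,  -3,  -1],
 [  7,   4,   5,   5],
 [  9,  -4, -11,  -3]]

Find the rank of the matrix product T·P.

2

First compute TP:
[[-94, -33, -30, -44],
 [  8,  46,  80,  52],
 [-134,  27,  90,  20]]
Now row reduce the product.
R2 ← R2 + (4/47)·R1: [0, 2030/47, 3640/47, 2268/47]
R3 ← R3 − (67/47)·R1: [0, 3480/47, 6240/47, 3888/47]
R3 ← R3 − (12/7)·R2: [0, 0, 0, 0]
2 nonzero rows, so rank(TP) = 2.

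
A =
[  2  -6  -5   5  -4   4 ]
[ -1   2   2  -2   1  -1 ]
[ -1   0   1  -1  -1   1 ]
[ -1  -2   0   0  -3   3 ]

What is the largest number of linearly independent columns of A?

2

Row reduce to echelon form.
R2 ← R2 + (1/2)·R1: [0, -1, -1/2, 1/2, -1, 1]
R3 ← R3 + (1/2)·R1: [0, -3, -3/2, 3/2, -3, 3]
R4 ← R4 + (1/2)·R1: [0, -5, -5/2, 5/2, -5, 5]
R3 ← R3 − (3)·R2: [0, 0, 0, 0, 0, 0]
R4 ← R4 − (5)·R2: [0, 0, 0, 0, 0, 0]
Echelon form has 2 nonzero rows, so rank(A) = 2.
The rank gives the maximum number of linearly independent columns: 2.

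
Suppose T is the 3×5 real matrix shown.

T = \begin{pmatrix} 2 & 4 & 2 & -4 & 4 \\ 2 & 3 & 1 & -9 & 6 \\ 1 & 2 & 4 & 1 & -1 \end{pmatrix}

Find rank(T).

3

Row reduce to echelon form.
R2 ← R2 − R1: [0, -1, -1, -5, 2]
R3 ← R3 − (1/2)·R1: [0, 0, 3, 3, -3]
Echelon form has 3 nonzero rows, so rank(T) = 3.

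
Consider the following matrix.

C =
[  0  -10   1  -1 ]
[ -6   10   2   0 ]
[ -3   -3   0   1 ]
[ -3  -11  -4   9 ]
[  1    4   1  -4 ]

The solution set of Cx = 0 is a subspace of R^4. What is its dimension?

0

Row reduce to echelon form.
Swap R1 ↔ R2
R3 ← R3 − (1/2)·R1: [0, -8, -1, 1]
R4 ← R4 − (1/2)·R1: [0, -16, -5, 9]
R5 ← R5 + (1/6)·R1: [0, 17/3, 4/3, -4]
R3 ← R3 − (4/5)·R2: [0, 0, -9/5, 9/5]
R4 ← R4 − (8/5)·R2: [0, 0, -33/5, 53/5]
R5 ← R5 + (17/30)·R2: [0, 0, 19/10, -137/30]
R4 ← R4 − (11/3)·R3: [0, 0, 0, 4]
R5 ← R5 + (19/18)·R3: [0, 0, 0, -8/3]
R5 ← R5 + (2/3)·R4: [0, 0, 0, 0]
4 nonzero rows, so rank(C) = 4.
C has 4 columns; by rank–nullity, nullity = 4 − 4 = 0.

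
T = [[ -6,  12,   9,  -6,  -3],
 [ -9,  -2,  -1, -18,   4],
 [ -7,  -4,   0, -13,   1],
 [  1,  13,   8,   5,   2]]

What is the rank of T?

Row reduce to echelon form.
R2 ← R2 − (3/2)·R1: [0, -20, -29/2, -9, 17/2]
R3 ← R3 − (7/6)·R1: [0, -18, -21/2, -6, 9/2]
R4 ← R4 + (1/6)·R1: [0, 15, 19/2, 4, 3/2]
R3 ← R3 − (9/10)·R2: [0, 0, 51/20, 21/10, -63/20]
R4 ← R4 + (3/4)·R2: [0, 0, -11/8, -11/4, 63/8]
R4 ← R4 + (55/102)·R3: [0, 0, 0, -55/34, 105/17]
Echelon form has 4 nonzero rows, so rank(T) = 4.

4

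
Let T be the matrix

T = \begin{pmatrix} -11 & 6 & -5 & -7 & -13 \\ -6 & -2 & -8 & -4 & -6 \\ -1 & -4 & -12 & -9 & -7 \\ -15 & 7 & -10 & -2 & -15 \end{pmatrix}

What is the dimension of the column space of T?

Row reduce to echelon form.
R2 ← R2 − (6/11)·R1: [0, -58/11, -58/11, -2/11, 12/11]
R3 ← R3 − (1/11)·R1: [0, -50/11, -127/11, -92/11, -64/11]
R4 ← R4 − (15/11)·R1: [0, -13/11, -35/11, 83/11, 30/11]
R3 ← R3 − (25/29)·R2: [0, 0, -7, -238/29, -196/29]
R4 ← R4 − (13/58)·R2: [0, 0, -2, 220/29, 72/29]
R4 ← R4 − (2/7)·R3: [0, 0, 0, 288/29, 128/29]
Echelon form has 4 nonzero rows, so rank(T) = 4.
The column space has dimension equal to the rank: 4.

4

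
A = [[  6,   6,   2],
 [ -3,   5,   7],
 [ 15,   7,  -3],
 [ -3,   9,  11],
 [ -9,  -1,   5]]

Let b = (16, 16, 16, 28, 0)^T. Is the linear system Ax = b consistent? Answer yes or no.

Row reduce the augmented matrix [A | b].
R2 ← R2 + (1/2)·R1: [0, 8, 8, 24]
R3 ← R3 − (5/2)·R1: [0, -8, -8, -24]
R4 ← R4 + (1/2)·R1: [0, 12, 12, 36]
R5 ← R5 + (3/2)·R1: [0, 8, 8, 24]
R3 ← R3 + R2: [0, 0, 0, 0]
R4 ← R4 − (3/2)·R2: [0, 0, 0, 0]
R5 ← R5 − R2: [0, 0, 0, 0]
The echelon form has 2 nonzero rows, and every pivot lies in the first 3 columns, so rank(A) = rank([A|b]) = 2.
The system is consistent.

yes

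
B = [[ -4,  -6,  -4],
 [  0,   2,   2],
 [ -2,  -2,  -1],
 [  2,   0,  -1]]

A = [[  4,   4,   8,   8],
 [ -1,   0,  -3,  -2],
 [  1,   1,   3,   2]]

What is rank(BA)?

First compute BA:
[[-14, -20, -26, -28],
 [  0,   2,   0,   0],
 [ -7,  -9, -13, -14],
 [  7,   7,  13,  14]]
Now row reduce the product.
R3 ← R3 − (1/2)·R1: [0, 1, 0, 0]
R4 ← R4 + (1/2)·R1: [0, -3, 0, 0]
R3 ← R3 − (1/2)·R2: [0, 0, 0, 0]
R4 ← R4 + (3/2)·R2: [0, 0, 0, 0]
2 nonzero rows, so rank(BA) = 2.

2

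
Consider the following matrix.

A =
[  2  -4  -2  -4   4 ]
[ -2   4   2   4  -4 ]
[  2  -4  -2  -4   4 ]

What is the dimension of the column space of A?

Row reduce to echelon form.
R2 ← R2 + R1: [0, 0, 0, 0, 0]
R3 ← R3 − R1: [0, 0, 0, 0, 0]
Echelon form has 1 nonzero row, so rank(A) = 1.
The column space has dimension equal to the rank: 1.

1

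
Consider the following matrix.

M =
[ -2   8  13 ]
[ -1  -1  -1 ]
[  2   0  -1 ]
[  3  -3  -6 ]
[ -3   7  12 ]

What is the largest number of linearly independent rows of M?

Row reduce to echelon form.
R2 ← R2 − (1/2)·R1: [0, -5, -15/2]
R3 ← R3 + R1: [0, 8, 12]
R4 ← R4 + (3/2)·R1: [0, 9, 27/2]
R5 ← R5 − (3/2)·R1: [0, -5, -15/2]
R3 ← R3 + (8/5)·R2: [0, 0, 0]
R4 ← R4 + (9/5)·R2: [0, 0, 0]
R5 ← R5 − R2: [0, 0, 0]
Echelon form has 2 nonzero rows, so rank(M) = 2.
The rank gives the maximum number of linearly independent rows: 2.

2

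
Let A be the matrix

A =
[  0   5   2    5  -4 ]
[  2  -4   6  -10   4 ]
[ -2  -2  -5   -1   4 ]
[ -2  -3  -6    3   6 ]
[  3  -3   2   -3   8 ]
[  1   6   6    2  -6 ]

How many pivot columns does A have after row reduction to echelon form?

Row reduce to echelon form.
Swap R1 ↔ R2
R3 ← R3 + R1: [0, -6, 1, -11, 8]
R4 ← R4 + R1: [0, -7, 0, -7, 10]
R5 ← R5 − (3/2)·R1: [0, 3, -7, 12, 2]
R6 ← R6 − (1/2)·R1: [0, 8, 3, 7, -8]
R3 ← R3 + (6/5)·R2: [0, 0, 17/5, -5, 16/5]
R4 ← R4 + (7/5)·R2: [0, 0, 14/5, 0, 22/5]
R5 ← R5 − (3/5)·R2: [0, 0, -41/5, 9, 22/5]
R6 ← R6 − (8/5)·R2: [0, 0, -1/5, -1, -8/5]
R4 ← R4 − (14/17)·R3: [0, 0, 0, 70/17, 30/17]
R5 ← R5 + (41/17)·R3: [0, 0, 0, -52/17, 206/17]
R6 ← R6 + (1/17)·R3: [0, 0, 0, -22/17, -24/17]
R5 ← R5 + (26/35)·R4: [0, 0, 0, 0, 94/7]
R6 ← R6 + (11/35)·R4: [0, 0, 0, 0, -6/7]
R6 ← R6 + (3/47)·R5: [0, 0, 0, 0, 0]
Echelon form has 5 nonzero rows, so rank(A) = 5.
Each nonzero row contributes one pivot column: 5 pivot columns.

5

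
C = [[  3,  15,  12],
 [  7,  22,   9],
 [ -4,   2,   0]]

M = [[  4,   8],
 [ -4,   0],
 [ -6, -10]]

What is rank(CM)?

First compute CM:
[[-120, -96],
 [-114, -34],
 [-24, -32]]
Now row reduce the product.
R2 ← R2 − (19/20)·R1: [0, 286/5]
R3 ← R3 − (1/5)·R1: [0, -64/5]
R3 ← R3 + (32/143)·R2: [0, 0]
2 nonzero rows, so rank(CM) = 2.

2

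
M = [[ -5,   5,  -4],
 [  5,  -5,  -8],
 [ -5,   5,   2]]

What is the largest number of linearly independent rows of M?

2

Row reduce to echelon form.
R2 ← R2 + R1: [0, 0, -12]
R3 ← R3 − R1: [0, 0, 6]
R3 ← R3 + (1/2)·R2: [0, 0, 0]
Echelon form has 2 nonzero rows, so rank(M) = 2.
The rank gives the maximum number of linearly independent rows: 2.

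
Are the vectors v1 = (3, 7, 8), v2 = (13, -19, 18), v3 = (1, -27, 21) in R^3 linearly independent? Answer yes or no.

Form the matrix with these vectors as rows and row reduce.
R2 ← R2 − (13/3)·R1: [0, -148/3, -50/3]
R3 ← R3 − (1/3)·R1: [0, -88/3, 55/3]
R3 ← R3 − (22/37)·R2: [0, 0, 1045/37]
3 nonzero rows, so the 3 vectors span a space of dimension 3.
Since 3 = 3, the vectors are linearly independent.

yes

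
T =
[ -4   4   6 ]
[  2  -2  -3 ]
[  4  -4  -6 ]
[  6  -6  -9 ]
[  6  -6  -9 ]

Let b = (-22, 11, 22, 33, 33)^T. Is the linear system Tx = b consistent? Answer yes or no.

yes

Row reduce the augmented matrix [T | b].
R2 ← R2 + (1/2)·R1: [0, 0, 0, 0]
R3 ← R3 + R1: [0, 0, 0, 0]
R4 ← R4 + (3/2)·R1: [0, 0, 0, 0]
R5 ← R5 + (3/2)·R1: [0, 0, 0, 0]
The echelon form has 1 nonzero rows, and every pivot lies in the first 3 columns, so rank(T) = rank([T|b]) = 1.
The system is consistent.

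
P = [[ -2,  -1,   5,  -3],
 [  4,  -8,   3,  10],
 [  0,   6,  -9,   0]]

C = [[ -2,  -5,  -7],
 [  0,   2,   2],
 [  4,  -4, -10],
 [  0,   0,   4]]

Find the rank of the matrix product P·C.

3

First compute PC:
[[ 24, -12, -50],
 [  4, -48, -34],
 [-36,  48, 102]]
Now row reduce the product.
R2 ← R2 − (1/6)·R1: [0, -46, -77/3]
R3 ← R3 + (3/2)·R1: [0, 30, 27]
R3 ← R3 + (15/23)·R2: [0, 0, 236/23]
3 nonzero rows, so rank(PC) = 3.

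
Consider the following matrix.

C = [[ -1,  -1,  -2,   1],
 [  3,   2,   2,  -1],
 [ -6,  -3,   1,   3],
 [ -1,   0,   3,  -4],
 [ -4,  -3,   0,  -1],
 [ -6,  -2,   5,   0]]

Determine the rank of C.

4

Row reduce to echelon form.
R2 ← R2 + (3)·R1: [0, -1, -4, 2]
R3 ← R3 − (6)·R1: [0, 3, 13, -3]
R4 ← R4 − R1: [0, 1, 5, -5]
R5 ← R5 − (4)·R1: [0, 1, 8, -5]
R6 ← R6 − (6)·R1: [0, 4, 17, -6]
R3 ← R3 + (3)·R2: [0, 0, 1, 3]
R4 ← R4 + R2: [0, 0, 1, -3]
R5 ← R5 + R2: [0, 0, 4, -3]
R6 ← R6 + (4)·R2: [0, 0, 1, 2]
R4 ← R4 − R3: [0, 0, 0, -6]
R5 ← R5 − (4)·R3: [0, 0, 0, -15]
R6 ← R6 − R3: [0, 0, 0, -1]
R5 ← R5 − (5/2)·R4: [0, 0, 0, 0]
R6 ← R6 − (1/6)·R4: [0, 0, 0, 0]
Echelon form has 4 nonzero rows, so rank(C) = 4.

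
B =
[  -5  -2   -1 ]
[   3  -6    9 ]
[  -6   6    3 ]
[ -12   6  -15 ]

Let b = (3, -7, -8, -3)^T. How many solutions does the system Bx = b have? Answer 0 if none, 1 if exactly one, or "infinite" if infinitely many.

0

Row reduce the augmented matrix [B | b].
R2 ← R2 + (3/5)·R1: [0, -36/5, 42/5, -26/5]
R3 ← R3 − (6/5)·R1: [0, 42/5, 21/5, -58/5]
R4 ← R4 − (12/5)·R1: [0, 54/5, -63/5, -51/5]
R3 ← R3 + (7/6)·R2: [0, 0, 14, -53/3]
R4 ← R4 + (3/2)·R2: [0, 0, 0, -18]
The echelon form has 4 nonzero rows; the last pivot sits in the augmented column, so rank(B) = 3 but rank([B|b]) = 4.
Since the ranks differ, the system is inconsistent.
It has no solutions.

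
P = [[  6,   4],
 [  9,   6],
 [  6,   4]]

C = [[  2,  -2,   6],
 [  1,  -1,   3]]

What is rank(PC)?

First compute PC:
[[ 16, -16,  48],
 [ 24, -24,  72],
 [ 16, -16,  48]]
Now row reduce the product.
R2 ← R2 − (3/2)·R1: [0, 0, 0]
R3 ← R3 − R1: [0, 0, 0]
1 nonzero row, so rank(PC) = 1.

1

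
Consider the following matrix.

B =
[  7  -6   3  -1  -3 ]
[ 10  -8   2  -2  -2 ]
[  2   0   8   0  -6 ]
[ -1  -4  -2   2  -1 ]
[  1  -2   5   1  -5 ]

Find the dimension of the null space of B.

2

Row reduce to echelon form.
R2 ← R2 − (10/7)·R1: [0, 4/7, -16/7, -4/7, 16/7]
R3 ← R3 − (2/7)·R1: [0, 12/7, 50/7, 2/7, -36/7]
R4 ← R4 + (1/7)·R1: [0, -34/7, -11/7, 13/7, -10/7]
R5 ← R5 − (1/7)·R1: [0, -8/7, 32/7, 8/7, -32/7]
R3 ← R3 − (3)·R2: [0, 0, 14, 2, -12]
R4 ← R4 + (17/2)·R2: [0, 0, -21, -3, 18]
R5 ← R5 + (2)·R2: [0, 0, 0, 0, 0]
R4 ← R4 + (3/2)·R3: [0, 0, 0, 0, 0]
3 nonzero rows, so rank(B) = 3.
B has 5 columns; by rank–nullity, nullity = 5 − 3 = 2.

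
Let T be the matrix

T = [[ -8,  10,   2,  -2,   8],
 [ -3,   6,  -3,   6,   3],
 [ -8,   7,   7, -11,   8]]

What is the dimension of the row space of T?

Row reduce to echelon form.
R2 ← R2 − (3/8)·R1: [0, 9/4, -15/4, 27/4, 0]
R3 ← R3 − R1: [0, -3, 5, -9, 0]
R3 ← R3 + (4/3)·R2: [0, 0, 0, 0, 0]
Echelon form has 2 nonzero rows, so rank(T) = 2.
The row space has dimension equal to the rank: 2.

2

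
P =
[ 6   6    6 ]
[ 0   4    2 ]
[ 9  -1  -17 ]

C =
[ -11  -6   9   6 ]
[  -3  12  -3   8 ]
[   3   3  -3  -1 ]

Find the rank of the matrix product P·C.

2

First compute PC:
[[-66,  54,  18,  78],
 [ -6,  54, -18,  30],
 [-147, -117, 135,  63]]
Now row reduce the product.
R2 ← R2 − (1/11)·R1: [0, 540/11, -216/11, 252/11]
R3 ← R3 − (49/22)·R1: [0, -2610/11, 1044/11, -1218/11]
R3 ← R3 + (29/6)·R2: [0, 0, 0, 0]
2 nonzero rows, so rank(PC) = 2.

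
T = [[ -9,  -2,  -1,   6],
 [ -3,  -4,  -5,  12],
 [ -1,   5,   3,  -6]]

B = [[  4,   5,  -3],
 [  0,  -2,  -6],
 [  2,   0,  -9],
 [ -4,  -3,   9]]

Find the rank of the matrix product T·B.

First compute TB:
[[-62, -59, 102],
 [-70, -43, 186],
 [ 26,   3, -108]]
Now row reduce the product.
R2 ← R2 − (35/31)·R1: [0, 732/31, 2196/31]
R3 ← R3 + (13/31)·R1: [0, -674/31, -2022/31]
R3 ← R3 + (337/366)·R2: [0, 0, 0]
2 nonzero rows, so rank(TB) = 2.

2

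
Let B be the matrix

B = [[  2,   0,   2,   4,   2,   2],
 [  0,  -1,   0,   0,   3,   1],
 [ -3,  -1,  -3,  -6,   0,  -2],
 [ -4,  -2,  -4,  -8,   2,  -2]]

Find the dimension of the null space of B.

Row reduce to echelon form.
R3 ← R3 + (3/2)·R1: [0, -1, 0, 0, 3, 1]
R4 ← R4 + (2)·R1: [0, -2, 0, 0, 6, 2]
R3 ← R3 − R2: [0, 0, 0, 0, 0, 0]
R4 ← R4 − (2)·R2: [0, 0, 0, 0, 0, 0]
2 nonzero rows, so rank(B) = 2.
B has 6 columns; by rank–nullity, nullity = 6 − 2 = 4.

4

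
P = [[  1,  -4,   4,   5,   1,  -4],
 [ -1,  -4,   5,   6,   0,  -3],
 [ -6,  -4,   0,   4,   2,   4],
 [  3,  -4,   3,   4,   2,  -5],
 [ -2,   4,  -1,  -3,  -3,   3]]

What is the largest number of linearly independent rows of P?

Row reduce to echelon form.
R2 ← R2 + R1: [0, -8, 9, 11, 1, -7]
R3 ← R3 + (6)·R1: [0, -28, 24, 34, 8, -20]
R4 ← R4 − (3)·R1: [0, 8, -9, -11, -1, 7]
R5 ← R5 + (2)·R1: [0, -4, 7, 7, -1, -5]
R3 ← R3 − (7/2)·R2: [0, 0, -15/2, -9/2, 9/2, 9/2]
R4 ← R4 + R2: [0, 0, 0, 0, 0, 0]
R5 ← R5 − (1/2)·R2: [0, 0, 5/2, 3/2, -3/2, -3/2]
R5 ← R5 + (1/3)·R3: [0, 0, 0, 0, 0, 0]
Echelon form has 3 nonzero rows, so rank(P) = 3.
The rank gives the maximum number of linearly independent rows: 3.

3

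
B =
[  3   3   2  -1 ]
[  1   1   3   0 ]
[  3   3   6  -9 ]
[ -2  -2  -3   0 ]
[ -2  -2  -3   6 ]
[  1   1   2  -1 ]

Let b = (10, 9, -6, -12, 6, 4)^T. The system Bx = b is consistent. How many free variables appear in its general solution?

Row reduce the augmented matrix [B | b].
R2 ← R2 − (1/3)·R1: [0, 0, 7/3, 1/3, 17/3]
R3 ← R3 − R1: [0, 0, 4, -8, -16]
R4 ← R4 + (2/3)·R1: [0, 0, -5/3, -2/3, -16/3]
R5 ← R5 + (2/3)·R1: [0, 0, -5/3, 16/3, 38/3]
R6 ← R6 − (1/3)·R1: [0, 0, 4/3, -2/3, 2/3]
R3 ← R3 − (12/7)·R2: [0, 0, 0, -60/7, -180/7]
R4 ← R4 + (5/7)·R2: [0, 0, 0, -3/7, -9/7]
R5 ← R5 + (5/7)·R2: [0, 0, 0, 39/7, 117/7]
R6 ← R6 − (4/7)·R2: [0, 0, 0, -6/7, -18/7]
R4 ← R4 − (1/20)·R3: [0, 0, 0, 0, 0]
R5 ← R5 + (13/20)·R3: [0, 0, 0, 0, 0]
R6 ← R6 − (1/10)·R3: [0, 0, 0, 0, 0]
The echelon form has 3 nonzero rows, and every pivot lies in the first 4 columns, so rank(B) = rank([B|b]) = 3.
The system is consistent.
Free variables = (unknowns) − (rank) = 4 − 3 = 1.

1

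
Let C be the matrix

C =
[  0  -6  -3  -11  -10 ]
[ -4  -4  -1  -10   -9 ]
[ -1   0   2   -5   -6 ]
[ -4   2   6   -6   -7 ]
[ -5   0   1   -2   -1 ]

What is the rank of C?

5

Row reduce to echelon form.
Swap R1 ↔ R2
R3 ← R3 − (1/4)·R1: [0, 1, 9/4, -5/2, -15/4]
R4 ← R4 − R1: [0, 6, 7, 4, 2]
R5 ← R5 − (5/4)·R1: [0, 5, 9/4, 21/2, 41/4]
R3 ← R3 + (1/6)·R2: [0, 0, 7/4, -13/3, -65/12]
R4 ← R4 + R2: [0, 0, 4, -7, -8]
R5 ← R5 + (5/6)·R2: [0, 0, -1/4, 4/3, 23/12]
R4 ← R4 − (16/7)·R3: [0, 0, 0, 61/21, 92/21]
R5 ← R5 + (1/7)·R3: [0, 0, 0, 5/7, 8/7]
R5 ← R5 − (15/61)·R4: [0, 0, 0, 0, 4/61]
Echelon form has 5 nonzero rows, so rank(C) = 5.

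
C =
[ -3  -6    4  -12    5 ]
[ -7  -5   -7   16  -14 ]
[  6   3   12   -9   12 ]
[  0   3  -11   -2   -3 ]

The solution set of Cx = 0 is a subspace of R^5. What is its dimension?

Row reduce to echelon form.
R2 ← R2 − (7/3)·R1: [0, 9, -49/3, 44, -77/3]
R3 ← R3 + (2)·R1: [0, -9, 20, -33, 22]
R3 ← R3 + R2: [0, 0, 11/3, 11, -11/3]
R4 ← R4 − (1/3)·R2: [0, 0, -50/9, -50/3, 50/9]
R4 ← R4 + (50/33)·R3: [0, 0, 0, 0, 0]
3 nonzero rows, so rank(C) = 3.
C has 5 columns; by rank–nullity, nullity = 5 − 3 = 2.

2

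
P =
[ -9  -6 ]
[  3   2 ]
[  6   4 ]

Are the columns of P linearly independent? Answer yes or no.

Row reduce P to echelon form.
R2 ← R2 + (1/3)·R1: [0, 0]
R3 ← R3 + (2/3)·R1: [0, 0]
1 pivot among 2 columns.
Only 1 < 2 pivot columns, so the columns are linearly dependent.

no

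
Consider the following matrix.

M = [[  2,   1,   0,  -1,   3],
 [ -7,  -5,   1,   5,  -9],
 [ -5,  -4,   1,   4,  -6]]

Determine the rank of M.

2

Row reduce to echelon form.
R2 ← R2 + (7/2)·R1: [0, -3/2, 1, 3/2, 3/2]
R3 ← R3 + (5/2)·R1: [0, -3/2, 1, 3/2, 3/2]
R3 ← R3 − R2: [0, 0, 0, 0, 0]
Echelon form has 2 nonzero rows, so rank(M) = 2.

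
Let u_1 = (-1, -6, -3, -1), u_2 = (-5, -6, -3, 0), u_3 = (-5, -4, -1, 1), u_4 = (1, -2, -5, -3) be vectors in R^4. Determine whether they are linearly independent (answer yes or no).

no

Form the matrix with these vectors as rows and row reduce.
R2 ← R2 − (5)·R1: [0, 24, 12, 5]
R3 ← R3 − (5)·R1: [0, 26, 14, 6]
R4 ← R4 + R1: [0, -8, -8, -4]
R3 ← R3 − (13/12)·R2: [0, 0, 1, 7/12]
R4 ← R4 + (1/3)·R2: [0, 0, -4, -7/3]
R4 ← R4 + (4)·R3: [0, 0, 0, 0]
3 nonzero rows, so the 4 vectors span a space of dimension 3.
Since 3 < 4, the vectors are linearly dependent.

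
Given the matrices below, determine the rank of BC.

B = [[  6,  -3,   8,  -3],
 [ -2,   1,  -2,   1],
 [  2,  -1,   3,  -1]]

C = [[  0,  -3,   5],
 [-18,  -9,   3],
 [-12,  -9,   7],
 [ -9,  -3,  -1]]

2

First compute BC:
[[-15, -54,  80],
 [ -3,  12, -22],
 [ -9, -21,  29]]
Now row reduce the product.
R2 ← R2 − (1/5)·R1: [0, 114/5, -38]
R3 ← R3 − (3/5)·R1: [0, 57/5, -19]
R3 ← R3 − (1/2)·R2: [0, 0, 0]
2 nonzero rows, so rank(BC) = 2.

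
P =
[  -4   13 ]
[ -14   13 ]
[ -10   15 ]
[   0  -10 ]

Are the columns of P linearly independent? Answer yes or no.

yes

Row reduce P to echelon form.
R2 ← R2 − (7/2)·R1: [0, -65/2]
R3 ← R3 − (5/2)·R1: [0, -35/2]
R3 ← R3 − (7/13)·R2: [0, 0]
R4 ← R4 − (4/13)·R2: [0, 0]
2 pivots among 2 columns.
Every column is a pivot column, so the columns are linearly independent.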